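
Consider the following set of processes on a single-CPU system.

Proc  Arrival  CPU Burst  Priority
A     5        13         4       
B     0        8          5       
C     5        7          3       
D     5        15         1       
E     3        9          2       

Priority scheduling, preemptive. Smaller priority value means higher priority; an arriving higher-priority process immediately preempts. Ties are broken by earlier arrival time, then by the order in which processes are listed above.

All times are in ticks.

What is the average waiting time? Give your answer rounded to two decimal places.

22.00

Timeline: | B 0-3 | E 3-5 | D 5-20 | E 20-27 | C 27-34 | A 34-47 | B 47-52 |
Completion: A=47  B=52  C=34  D=20  E=27
Turnaround (C−A): A=42  B=52  C=29  D=15  E=24
Waiting times: A=29, B=44, C=22, D=0, E=15
Average waiting = (29+44+22+0+15) / 5 = 110/5 = 22.00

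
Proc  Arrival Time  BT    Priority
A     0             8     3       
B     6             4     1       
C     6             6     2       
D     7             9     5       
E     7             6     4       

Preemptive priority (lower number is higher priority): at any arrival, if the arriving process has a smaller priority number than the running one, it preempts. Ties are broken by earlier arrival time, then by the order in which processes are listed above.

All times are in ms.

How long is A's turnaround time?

Gantt: | A 0-6 | B 6-10 | C 10-16 | A 16-18 | E 18-24 | D 24-33 |
Completion: A=18  B=10  C=16  D=33  E=24
Turnaround(A) = completion − arrival = 18 − 0 = 18

18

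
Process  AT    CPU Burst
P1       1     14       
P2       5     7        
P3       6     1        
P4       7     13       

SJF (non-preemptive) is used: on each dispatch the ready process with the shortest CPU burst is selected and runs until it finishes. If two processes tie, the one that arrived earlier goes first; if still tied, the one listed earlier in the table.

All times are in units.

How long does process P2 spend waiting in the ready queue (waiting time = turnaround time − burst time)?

Schedule: | idle 0-1 | P1 1-15 | P3 15-16 | P2 16-23 | P4 23-36 |
Completion: P1=15  P2=23  P3=16  P4=36
Turnaround (C−A): P1=14  P2=18  P3=10  P4=29
Waiting(P2) = turnaround − burst = 18 − 7 = 11

11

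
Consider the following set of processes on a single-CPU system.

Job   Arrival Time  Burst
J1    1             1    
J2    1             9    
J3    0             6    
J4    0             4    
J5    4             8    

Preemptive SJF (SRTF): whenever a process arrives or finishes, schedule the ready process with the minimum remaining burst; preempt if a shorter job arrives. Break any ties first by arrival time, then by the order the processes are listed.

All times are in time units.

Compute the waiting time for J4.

Schedule: | J4 0-1 | J1 1-2 | J4 2-5 | J3 5-11 | J5 11-19 | J2 19-28 |
Completion: J1=2  J2=28  J3=11  J4=5  J5=19
Turnaround (C−A): J1=1  J2=27  J3=11  J4=5  J5=15
Waiting(J4) = turnaround − burst = 5 − 4 = 1

1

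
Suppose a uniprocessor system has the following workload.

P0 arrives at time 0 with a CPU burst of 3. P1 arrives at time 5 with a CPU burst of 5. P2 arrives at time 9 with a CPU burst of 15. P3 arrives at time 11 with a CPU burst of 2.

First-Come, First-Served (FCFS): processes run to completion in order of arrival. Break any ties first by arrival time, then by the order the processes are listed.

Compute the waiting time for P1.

Timeline: | P0 0-3 | idle 3-5 | P1 5-10 | P2 10-25 | P3 25-27 |
Completion: P0=3  P1=10  P2=25  P3=27
Waiting(P1) = turnaround − burst = 5 − 5 = 0

0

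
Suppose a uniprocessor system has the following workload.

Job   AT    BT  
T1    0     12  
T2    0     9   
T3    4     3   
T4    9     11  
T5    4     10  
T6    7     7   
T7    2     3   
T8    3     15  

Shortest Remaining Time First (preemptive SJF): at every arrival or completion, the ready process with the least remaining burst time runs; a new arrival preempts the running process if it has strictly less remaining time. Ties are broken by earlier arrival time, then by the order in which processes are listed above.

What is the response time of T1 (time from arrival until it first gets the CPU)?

43

Schedule: | T2 0-2 | T7 2-5 | T3 5-8 | T2 8-15 | T6 15-22 | T5 22-32 | T4 32-43 | T1 43-55 | T8 55-70 |
Completion: T1=55  T2=15  T3=8  T4=43  T5=32  T6=22  T7=5  T8=70
Response(T1) = first start − arrival = 43 − 0 = 43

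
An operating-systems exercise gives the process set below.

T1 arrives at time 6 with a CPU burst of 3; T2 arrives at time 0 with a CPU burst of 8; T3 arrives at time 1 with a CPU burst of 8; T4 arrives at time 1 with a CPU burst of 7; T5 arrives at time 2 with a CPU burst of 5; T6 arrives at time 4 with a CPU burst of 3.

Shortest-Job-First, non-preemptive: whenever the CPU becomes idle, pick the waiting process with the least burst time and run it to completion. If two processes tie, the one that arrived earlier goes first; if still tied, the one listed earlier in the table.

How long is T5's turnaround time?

17

Gantt: | T2 0-8 | T6 8-11 | T1 11-14 | T5 14-19 | T4 19-26 | T3 26-34 |
Completion: T1=14  T2=8  T3=34  T4=26  T5=19  T6=11
Turnaround (C−A): T1=8  T2=8  T3=33  T4=25  T5=17  T6=7
Turnaround(T5) = completion − arrival = 19 − 2 = 17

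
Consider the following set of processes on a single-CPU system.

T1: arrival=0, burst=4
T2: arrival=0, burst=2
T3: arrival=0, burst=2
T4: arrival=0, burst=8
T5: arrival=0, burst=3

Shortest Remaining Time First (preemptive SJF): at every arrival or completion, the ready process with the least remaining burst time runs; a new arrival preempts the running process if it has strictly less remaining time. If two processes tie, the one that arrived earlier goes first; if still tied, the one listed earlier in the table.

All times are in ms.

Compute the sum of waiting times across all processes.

Gantt: | T2 0-2 | T3 2-4 | T5 4-7 | T1 7-11 | T4 11-19 |
Completion: T1=11  T2=2  T3=4  T4=19  T5=7
Turnaround (C−A): T1=11  T2=2  T3=4  T4=19  T5=7
Waiting = turnaround − burst: T1=7, T2=0, T3=2, T4=11, T5=4
Total waiting = 7 + 0 + 2 + 11 + 4 = 24

24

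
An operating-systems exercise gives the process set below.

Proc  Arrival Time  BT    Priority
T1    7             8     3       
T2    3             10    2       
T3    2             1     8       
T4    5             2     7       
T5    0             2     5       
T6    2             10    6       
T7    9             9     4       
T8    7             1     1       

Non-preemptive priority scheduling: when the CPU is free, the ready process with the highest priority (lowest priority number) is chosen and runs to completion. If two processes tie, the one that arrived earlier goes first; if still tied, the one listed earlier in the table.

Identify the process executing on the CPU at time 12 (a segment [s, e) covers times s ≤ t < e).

Gantt: | T5 0-2 | T6 2-12 | T8 12-13 | T2 13-23 | T1 23-31 | T7 31-40 | T4 40-42 | T3 42-43 |
Completion: T1=31  T2=23  T3=43  T4=42  T5=2  T6=12  T7=40  T8=13
Turnaround (C−A): T1=24  T2=20  T3=41  T4=37  T5=2  T6=10  T7=31  T8=6

T8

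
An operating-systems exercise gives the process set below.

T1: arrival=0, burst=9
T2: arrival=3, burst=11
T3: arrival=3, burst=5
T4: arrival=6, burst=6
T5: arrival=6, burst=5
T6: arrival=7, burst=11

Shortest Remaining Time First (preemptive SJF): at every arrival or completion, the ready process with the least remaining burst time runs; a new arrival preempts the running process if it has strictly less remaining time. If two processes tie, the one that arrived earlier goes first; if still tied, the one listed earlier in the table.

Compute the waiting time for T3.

Timeline: | T1 0-3 | T3 3-8 | T5 8-13 | T1 13-19 | T4 19-25 | T2 25-36 | T6 36-47 |
Completion: T1=19  T2=36  T3=8  T4=25  T5=13  T6=47
Turnaround (C−A): T1=19  T2=33  T3=5  T4=19  T5=7  T6=40
Waiting(T3) = turnaround − burst = 5 − 5 = 0

0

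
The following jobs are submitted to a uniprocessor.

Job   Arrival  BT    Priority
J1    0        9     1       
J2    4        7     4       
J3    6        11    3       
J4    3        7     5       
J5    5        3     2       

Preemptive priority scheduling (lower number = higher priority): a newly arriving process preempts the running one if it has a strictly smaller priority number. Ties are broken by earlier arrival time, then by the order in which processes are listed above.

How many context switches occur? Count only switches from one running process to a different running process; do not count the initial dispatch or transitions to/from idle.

Timeline: | J1 0-9 | J5 9-12 | J3 12-23 | J2 23-30 | J4 30-37 |
Completion: J1=9  J2=30  J3=23  J4=37  J5=12

4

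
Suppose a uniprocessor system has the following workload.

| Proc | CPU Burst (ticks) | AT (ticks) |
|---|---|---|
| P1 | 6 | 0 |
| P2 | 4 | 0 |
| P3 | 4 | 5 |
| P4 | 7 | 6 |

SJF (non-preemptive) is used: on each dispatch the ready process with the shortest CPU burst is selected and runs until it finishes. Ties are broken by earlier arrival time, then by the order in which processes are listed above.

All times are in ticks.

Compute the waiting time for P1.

Schedule: | P2 0-4 | P1 4-10 | P3 10-14 | P4 14-21 |
Completion: P1=10  P2=4  P3=14  P4=21
Turnaround (C−A): P1=10  P2=4  P3=9  P4=15
Waiting(P1) = turnaround − burst = 10 − 6 = 4

4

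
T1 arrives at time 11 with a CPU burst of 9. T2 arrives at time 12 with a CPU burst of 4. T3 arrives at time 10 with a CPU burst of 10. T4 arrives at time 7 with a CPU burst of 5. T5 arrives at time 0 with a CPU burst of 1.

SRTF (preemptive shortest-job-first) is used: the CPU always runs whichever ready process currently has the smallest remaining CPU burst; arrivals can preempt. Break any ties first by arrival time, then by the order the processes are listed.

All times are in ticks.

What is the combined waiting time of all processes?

Timeline: | T5 0-1 | idle 1-7 | T4 7-12 | T2 12-16 | T1 16-25 | T3 25-35 |
Completion: T1=25  T2=16  T3=35  T4=12  T5=1
Turnaround (C−A): T1=14  T2=4  T3=25  T4=5  T5=1
Waiting = turnaround − burst: T1=5, T2=0, T3=15, T4=0, T5=0
Total waiting = 5 + 0 + 15 + 0 + 0 = 20

20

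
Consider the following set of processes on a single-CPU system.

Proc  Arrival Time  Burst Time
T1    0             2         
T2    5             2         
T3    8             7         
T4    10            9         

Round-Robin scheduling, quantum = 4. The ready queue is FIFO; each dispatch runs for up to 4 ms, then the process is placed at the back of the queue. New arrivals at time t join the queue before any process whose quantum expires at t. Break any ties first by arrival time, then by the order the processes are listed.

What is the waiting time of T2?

Schedule: | T1 0-2 | idle 2-5 | T2 5-7 | idle 7-8 | T3 8-12 | T4 12-16 | T3 16-19 | T4 19-24 |
Completion: T1=2  T2=7  T3=19  T4=24
Waiting(T2) = turnaround − burst = 2 − 2 = 0

0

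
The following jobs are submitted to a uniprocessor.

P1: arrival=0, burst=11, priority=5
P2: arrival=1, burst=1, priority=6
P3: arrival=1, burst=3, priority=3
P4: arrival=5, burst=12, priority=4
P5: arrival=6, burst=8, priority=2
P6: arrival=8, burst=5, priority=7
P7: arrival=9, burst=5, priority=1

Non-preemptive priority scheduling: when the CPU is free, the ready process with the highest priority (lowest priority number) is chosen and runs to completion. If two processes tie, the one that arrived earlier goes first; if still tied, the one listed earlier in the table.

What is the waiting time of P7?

Schedule: | P1 0-11 | P7 11-16 | P5 16-24 | P3 24-27 | P4 27-39 | P2 39-40 | P6 40-45 |
Completion: P1=11  P2=40  P3=27  P4=39  P5=24  P6=45  P7=16
Turnaround (C−A): P1=11  P2=39  P3=26  P4=34  P5=18  P6=37  P7=7
Waiting(P7) = turnaround − burst = 7 − 5 = 2

2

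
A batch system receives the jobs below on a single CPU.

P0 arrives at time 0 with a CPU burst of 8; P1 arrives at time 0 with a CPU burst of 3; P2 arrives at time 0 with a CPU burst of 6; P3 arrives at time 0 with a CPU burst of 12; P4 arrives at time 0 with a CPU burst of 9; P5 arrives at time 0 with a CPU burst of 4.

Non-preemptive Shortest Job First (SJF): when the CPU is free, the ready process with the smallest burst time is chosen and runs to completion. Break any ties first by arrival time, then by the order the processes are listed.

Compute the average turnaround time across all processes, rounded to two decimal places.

Timeline: | P1 0-3 | P5 3-7 | P2 7-13 | P0 13-21 | P4 21-30 | P3 30-42 |
Completion: P0=21  P1=3  P2=13  P3=42  P4=30  P5=7
Turnaround (C−A): P0=21  P1=3  P2=13  P3=42  P4=30  P5=7
Turnaround times: P0=21, P1=3, P2=13, P3=42, P4=30, P5=7
Average turnaround = (21+3+13+42+30+7) / 6 = 116/6 = 19.33

19.33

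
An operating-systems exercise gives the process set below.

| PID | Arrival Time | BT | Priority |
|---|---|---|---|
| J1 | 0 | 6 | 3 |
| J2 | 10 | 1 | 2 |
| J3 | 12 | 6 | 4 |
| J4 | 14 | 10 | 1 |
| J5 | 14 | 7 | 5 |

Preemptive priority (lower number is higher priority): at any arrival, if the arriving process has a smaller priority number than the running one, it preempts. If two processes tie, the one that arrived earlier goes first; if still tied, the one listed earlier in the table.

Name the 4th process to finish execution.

J3

Timeline: | J1 0-6 | idle 6-10 | J2 10-11 | idle 11-12 | J3 12-14 | J4 14-24 | J3 24-28 | J5 28-35 |
Completion: J1=6  J2=11  J3=28  J4=24  J5=35
Turnaround (C−A): J1=6  J2=1  J3=16  J4=10  J5=21
Finish order: J1 → J2 → J4 → J3 → J5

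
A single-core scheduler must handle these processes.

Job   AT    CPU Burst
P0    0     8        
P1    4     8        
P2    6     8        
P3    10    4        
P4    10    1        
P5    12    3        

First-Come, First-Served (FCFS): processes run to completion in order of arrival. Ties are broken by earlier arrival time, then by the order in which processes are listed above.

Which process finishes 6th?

Timeline: | P0 0-8 | P1 8-16 | P2 16-24 | P3 24-28 | P4 28-29 | P5 29-32 |
Completion: P0=8  P1=16  P2=24  P3=28  P4=29  P5=32
Turnaround (C−A): P0=8  P1=12  P2=18  P3=18  P4=19  P5=20
Finish order: P0 → P1 → P2 → P3 → P4 → P5

P5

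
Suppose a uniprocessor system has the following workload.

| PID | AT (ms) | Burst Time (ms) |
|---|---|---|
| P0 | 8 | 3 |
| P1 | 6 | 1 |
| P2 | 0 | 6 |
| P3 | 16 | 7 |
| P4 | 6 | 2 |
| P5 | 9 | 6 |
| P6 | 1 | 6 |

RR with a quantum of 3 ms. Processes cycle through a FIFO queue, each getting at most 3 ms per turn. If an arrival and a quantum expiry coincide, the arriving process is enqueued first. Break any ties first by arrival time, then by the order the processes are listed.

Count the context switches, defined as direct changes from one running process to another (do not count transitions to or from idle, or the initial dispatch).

Schedule: | P2 0-3 | P6 3-6 | P2 6-9 | P1 9-10 | P4 10-12 | P6 12-15 | P0 15-18 | P5 18-21 | P3 21-24 | P5 24-27 | P3 27-31 |
Completion: P0=18  P1=10  P2=9  P3=31  P4=12  P5=27  P6=15
Turnaround (C−A): P0=10  P1=4  P2=9  P3=15  P4=6  P5=18  P6=14

10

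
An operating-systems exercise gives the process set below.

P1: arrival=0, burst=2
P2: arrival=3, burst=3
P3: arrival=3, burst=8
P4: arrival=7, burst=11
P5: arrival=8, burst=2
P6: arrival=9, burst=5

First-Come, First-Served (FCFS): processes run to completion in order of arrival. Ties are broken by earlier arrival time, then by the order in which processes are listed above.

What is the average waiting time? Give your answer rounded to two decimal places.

Timeline: | P1 0-2 | idle 2-3 | P2 3-6 | P3 6-14 | P4 14-25 | P5 25-27 | P6 27-32 |
Completion: P1=2  P2=6  P3=14  P4=25  P5=27  P6=32
Turnaround (C−A): P1=2  P2=3  P3=11  P4=18  P5=19  P6=23
Waiting times: P1=0, P2=0, P3=3, P4=7, P5=17, P6=18
Average waiting = (0+0+3+7+17+18) / 6 = 45/6 = 7.50

7.50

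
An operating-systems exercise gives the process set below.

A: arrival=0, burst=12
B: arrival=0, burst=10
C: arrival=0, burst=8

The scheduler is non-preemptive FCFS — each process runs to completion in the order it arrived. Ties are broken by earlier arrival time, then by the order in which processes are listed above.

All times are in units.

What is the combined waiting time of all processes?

34

Gantt: | A 0-12 | B 12-22 | C 22-30 |
Completion: A=12  B=22  C=30
Waiting = turnaround − burst: A=0, B=12, C=22
Total waiting = 0 + 12 + 22 = 34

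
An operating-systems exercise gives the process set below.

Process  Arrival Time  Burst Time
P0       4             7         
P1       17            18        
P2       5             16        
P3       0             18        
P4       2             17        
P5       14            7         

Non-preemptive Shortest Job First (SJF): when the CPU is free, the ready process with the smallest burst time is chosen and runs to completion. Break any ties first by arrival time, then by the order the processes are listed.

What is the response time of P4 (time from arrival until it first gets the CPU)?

Schedule: | P3 0-18 | P0 18-25 | P5 25-32 | P2 32-48 | P4 48-65 | P1 65-83 |
Completion: P0=25  P1=83  P2=48  P3=18  P4=65  P5=32
Turnaround (C−A): P0=21  P1=66  P2=43  P3=18  P4=63  P5=18
Response(P4) = first start − arrival = 48 − 2 = 46

46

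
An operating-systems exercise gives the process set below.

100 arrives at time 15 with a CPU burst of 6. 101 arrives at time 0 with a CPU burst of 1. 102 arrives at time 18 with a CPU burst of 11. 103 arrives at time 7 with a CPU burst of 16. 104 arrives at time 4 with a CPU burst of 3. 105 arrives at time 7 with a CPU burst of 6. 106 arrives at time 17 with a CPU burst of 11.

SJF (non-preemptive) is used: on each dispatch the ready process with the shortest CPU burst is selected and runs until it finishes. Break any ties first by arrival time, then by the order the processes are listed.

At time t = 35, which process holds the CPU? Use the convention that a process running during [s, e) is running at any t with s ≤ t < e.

Schedule: | 101 0-1 | idle 1-4 | 104 4-7 | 105 7-13 | 103 13-29 | 100 29-35 | 106 35-46 | 102 46-57 |
Completion: 100=35  101=1  102=57  103=29  104=7  105=13  106=46

106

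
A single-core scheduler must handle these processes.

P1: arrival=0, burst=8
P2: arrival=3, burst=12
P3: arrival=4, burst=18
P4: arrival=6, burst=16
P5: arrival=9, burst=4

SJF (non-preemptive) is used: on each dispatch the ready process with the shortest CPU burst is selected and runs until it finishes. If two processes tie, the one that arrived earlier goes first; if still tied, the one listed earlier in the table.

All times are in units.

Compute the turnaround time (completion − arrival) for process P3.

54

Schedule: | P1 0-8 | P2 8-20 | P5 20-24 | P4 24-40 | P3 40-58 |
Completion: P1=8  P2=20  P3=58  P4=40  P5=24
Turnaround (C−A): P1=8  P2=17  P3=54  P4=34  P5=15
Turnaround(P3) = completion − arrival = 58 − 4 = 54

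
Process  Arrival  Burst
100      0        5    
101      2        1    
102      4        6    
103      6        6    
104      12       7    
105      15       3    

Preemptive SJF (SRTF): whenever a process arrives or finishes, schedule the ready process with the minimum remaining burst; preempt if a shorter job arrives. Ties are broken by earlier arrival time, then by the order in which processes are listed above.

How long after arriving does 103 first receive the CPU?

6

Timeline: | 100 0-2 | 101 2-3 | 100 3-6 | 102 6-12 | 103 12-18 | 105 18-21 | 104 21-28 |
Completion: 100=6  101=3  102=12  103=18  104=28  105=21
Response(103) = first start − arrival = 12 − 6 = 6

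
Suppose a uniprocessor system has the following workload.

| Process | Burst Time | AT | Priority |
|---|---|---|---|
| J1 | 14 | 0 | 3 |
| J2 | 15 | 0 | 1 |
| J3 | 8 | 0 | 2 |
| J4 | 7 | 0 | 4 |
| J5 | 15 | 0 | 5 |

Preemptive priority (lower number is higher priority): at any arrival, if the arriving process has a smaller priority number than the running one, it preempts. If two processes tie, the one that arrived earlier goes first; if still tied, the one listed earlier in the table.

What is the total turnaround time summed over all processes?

Gantt: | J2 0-15 | J3 15-23 | J1 23-37 | J4 37-44 | J5 44-59 |
Completion: J1=37  J2=15  J3=23  J4=44  J5=59
Turnaround = completion − arrival: J1=37, J2=15, J3=23, J4=44, J5=59
Total turnaround = 37 + 15 + 23 + 44 + 59 = 178

178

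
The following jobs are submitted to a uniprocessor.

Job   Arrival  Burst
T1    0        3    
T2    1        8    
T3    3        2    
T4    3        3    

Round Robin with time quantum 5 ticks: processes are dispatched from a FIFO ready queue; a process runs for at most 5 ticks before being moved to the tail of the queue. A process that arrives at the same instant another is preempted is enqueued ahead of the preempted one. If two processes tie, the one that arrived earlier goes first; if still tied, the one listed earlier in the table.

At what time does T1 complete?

Gantt: | T1 0-3 | T2 3-8 | T3 8-10 | T4 10-13 | T2 13-16 |
Completion: T1=3  T2=16  T3=10  T4=13
Turnaround (C−A): T1=3  T2=15  T3=7  T4=10

3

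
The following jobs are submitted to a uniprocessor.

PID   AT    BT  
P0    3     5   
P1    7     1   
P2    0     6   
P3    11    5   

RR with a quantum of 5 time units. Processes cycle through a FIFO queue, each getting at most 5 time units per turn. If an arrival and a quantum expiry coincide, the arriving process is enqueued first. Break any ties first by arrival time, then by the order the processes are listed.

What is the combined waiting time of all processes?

Schedule: | P2 0-5 | P0 5-10 | P2 10-11 | P1 11-12 | P3 12-17 |
Completion: P0=10  P1=12  P2=11  P3=17
Waiting = turnaround − burst: P0=2, P1=4, P2=5, P3=1
Total waiting = 2 + 4 + 5 + 1 = 12

12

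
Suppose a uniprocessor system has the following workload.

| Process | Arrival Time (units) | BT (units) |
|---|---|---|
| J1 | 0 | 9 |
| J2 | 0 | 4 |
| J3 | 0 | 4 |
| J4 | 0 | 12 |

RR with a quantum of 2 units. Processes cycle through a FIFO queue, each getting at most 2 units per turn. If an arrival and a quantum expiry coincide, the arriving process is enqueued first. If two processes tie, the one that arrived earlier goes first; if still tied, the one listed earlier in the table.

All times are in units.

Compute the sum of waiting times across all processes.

51

Schedule: | J1 0-2 | J2 2-4 | J3 4-6 | J4 6-8 | J1 8-10 | J2 10-12 | J3 12-14 | J4 14-16 | J1 16-18 | J4 18-20 | J1 20-22 | J4 22-24 | J1 24-25 | J4 25-29 |
Completion: J1=25  J2=12  J3=14  J4=29
Waiting = turnaround − burst: J1=16, J2=8, J3=10, J4=17
Total waiting = 16 + 8 + 10 + 17 = 51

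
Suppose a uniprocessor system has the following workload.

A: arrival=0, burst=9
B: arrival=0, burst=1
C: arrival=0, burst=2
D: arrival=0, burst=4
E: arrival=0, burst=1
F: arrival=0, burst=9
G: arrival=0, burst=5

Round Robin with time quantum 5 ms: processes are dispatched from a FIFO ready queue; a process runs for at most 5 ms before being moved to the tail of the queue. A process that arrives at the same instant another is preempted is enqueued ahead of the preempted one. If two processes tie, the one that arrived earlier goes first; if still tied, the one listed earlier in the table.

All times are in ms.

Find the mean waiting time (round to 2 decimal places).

12.71

Timeline: | A 0-5 | B 5-6 | C 6-8 | D 8-12 | E 12-13 | F 13-18 | G 18-23 | A 23-27 | F 27-31 |
Completion: A=27  B=6  C=8  D=12  E=13  F=31  G=23
Turnaround (C−A): A=27  B=6  C=8  D=12  E=13  F=31  G=23
Waiting times: A=18, B=5, C=6, D=8, E=12, F=22, G=18
Average waiting = (18+5+6+8+12+22+18) / 7 = 89/7 = 12.71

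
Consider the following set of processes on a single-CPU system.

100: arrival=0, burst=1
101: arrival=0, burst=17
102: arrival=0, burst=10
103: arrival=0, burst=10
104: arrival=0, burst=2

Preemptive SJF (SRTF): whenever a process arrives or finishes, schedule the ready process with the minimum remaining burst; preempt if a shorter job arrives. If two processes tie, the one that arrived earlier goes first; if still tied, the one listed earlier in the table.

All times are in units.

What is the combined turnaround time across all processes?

80

Schedule: | 100 0-1 | 104 1-3 | 102 3-13 | 103 13-23 | 101 23-40 |
Completion: 100=1  101=40  102=13  103=23  104=3
Turnaround = completion − arrival: 100=1, 101=40, 102=13, 103=23, 104=3
Total turnaround = 1 + 40 + 13 + 23 + 3 = 80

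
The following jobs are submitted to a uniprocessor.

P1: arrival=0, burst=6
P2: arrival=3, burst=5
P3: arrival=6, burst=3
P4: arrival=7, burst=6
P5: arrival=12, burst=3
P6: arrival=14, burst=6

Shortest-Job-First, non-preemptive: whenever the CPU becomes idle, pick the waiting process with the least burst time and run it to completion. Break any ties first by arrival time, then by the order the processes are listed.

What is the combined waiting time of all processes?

27

Schedule: | P1 0-6 | P3 6-9 | P2 9-14 | P5 14-17 | P4 17-23 | P6 23-29 |
Completion: P1=6  P2=14  P3=9  P4=23  P5=17  P6=29
Waiting = turnaround − burst: P1=0, P2=6, P3=0, P4=10, P5=2, P6=9
Total waiting = 0 + 6 + 0 + 10 + 2 + 9 = 27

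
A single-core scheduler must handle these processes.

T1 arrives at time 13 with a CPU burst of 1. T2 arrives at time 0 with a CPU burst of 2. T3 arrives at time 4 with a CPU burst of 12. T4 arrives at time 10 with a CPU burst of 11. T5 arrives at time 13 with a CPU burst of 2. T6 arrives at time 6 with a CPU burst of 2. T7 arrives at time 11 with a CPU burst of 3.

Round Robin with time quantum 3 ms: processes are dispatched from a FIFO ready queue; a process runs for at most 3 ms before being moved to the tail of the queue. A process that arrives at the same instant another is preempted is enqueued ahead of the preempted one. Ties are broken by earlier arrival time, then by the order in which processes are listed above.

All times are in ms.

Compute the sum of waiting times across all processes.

Gantt: | T2 0-2 | idle 2-4 | T3 4-7 | T6 7-9 | T3 9-12 | T4 12-15 | T7 15-18 | T3 18-21 | T1 21-22 | T5 22-24 | T4 24-27 | T3 27-30 | T4 30-35 |
Completion: T1=22  T2=2  T3=30  T4=35  T5=24  T6=9  T7=18
Turnaround (C−A): T1=9  T2=2  T3=26  T4=25  T5=11  T6=3  T7=7
Waiting = turnaround − burst: T1=8, T2=0, T3=14, T4=14, T5=9, T6=1, T7=4
Total waiting = 8 + 0 + 14 + 14 + 9 + 1 + 4 = 50

50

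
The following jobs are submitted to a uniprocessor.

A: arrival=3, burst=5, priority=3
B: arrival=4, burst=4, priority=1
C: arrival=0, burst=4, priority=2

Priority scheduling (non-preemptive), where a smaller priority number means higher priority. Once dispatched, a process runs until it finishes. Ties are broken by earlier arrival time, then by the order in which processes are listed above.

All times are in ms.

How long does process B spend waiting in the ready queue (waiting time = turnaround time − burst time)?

0

Gantt: | C 0-4 | B 4-8 | A 8-13 |
Completion: A=13  B=8  C=4
Turnaround (C−A): A=10  B=4  C=4
Waiting(B) = turnaround − burst = 4 − 4 = 0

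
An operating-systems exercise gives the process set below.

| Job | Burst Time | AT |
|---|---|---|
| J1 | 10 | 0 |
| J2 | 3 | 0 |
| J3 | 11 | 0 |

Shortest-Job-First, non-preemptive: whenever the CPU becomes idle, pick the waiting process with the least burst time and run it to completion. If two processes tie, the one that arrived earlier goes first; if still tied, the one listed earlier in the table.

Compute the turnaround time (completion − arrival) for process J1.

Gantt: | J2 0-3 | J1 3-13 | J3 13-24 |
Completion: J1=13  J2=3  J3=24
Turnaround (C−A): J1=13  J2=3  J3=24
Turnaround(J1) = completion − arrival = 13 − 0 = 13

13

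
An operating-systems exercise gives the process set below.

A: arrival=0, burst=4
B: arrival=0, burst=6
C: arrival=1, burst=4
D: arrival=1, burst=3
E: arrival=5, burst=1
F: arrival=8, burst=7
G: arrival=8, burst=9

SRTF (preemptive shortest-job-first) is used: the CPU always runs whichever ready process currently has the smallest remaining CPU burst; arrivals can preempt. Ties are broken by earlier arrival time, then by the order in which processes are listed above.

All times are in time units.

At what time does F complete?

Schedule: | A 0-4 | D 4-5 | E 5-6 | D 6-8 | C 8-12 | B 12-18 | F 18-25 | G 25-34 |
Completion: A=4  B=18  C=12  D=8  E=6  F=25  G=34
Turnaround (C−A): A=4  B=18  C=11  D=7  E=1  F=17  G=26

25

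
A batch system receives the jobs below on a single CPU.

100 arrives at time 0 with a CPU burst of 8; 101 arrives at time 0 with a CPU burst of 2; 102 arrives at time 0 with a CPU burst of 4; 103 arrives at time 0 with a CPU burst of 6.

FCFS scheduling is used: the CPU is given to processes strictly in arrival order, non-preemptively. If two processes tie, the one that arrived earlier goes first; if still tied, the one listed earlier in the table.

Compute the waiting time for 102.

Schedule: | 100 0-8 | 101 8-10 | 102 10-14 | 103 14-20 |
Completion: 100=8  101=10  102=14  103=20
Turnaround (C−A): 100=8  101=10  102=14  103=20
Waiting(102) = turnaround − burst = 14 − 4 = 10

10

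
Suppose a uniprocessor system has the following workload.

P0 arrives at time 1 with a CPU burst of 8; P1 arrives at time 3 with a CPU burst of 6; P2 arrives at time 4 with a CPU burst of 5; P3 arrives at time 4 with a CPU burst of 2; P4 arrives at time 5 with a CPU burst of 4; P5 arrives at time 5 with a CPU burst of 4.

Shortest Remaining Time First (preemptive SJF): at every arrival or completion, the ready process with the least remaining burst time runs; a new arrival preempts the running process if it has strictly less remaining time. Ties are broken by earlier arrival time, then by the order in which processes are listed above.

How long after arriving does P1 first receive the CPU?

21

Timeline: | idle 0-1 | P0 1-4 | P3 4-6 | P4 6-10 | P5 10-14 | P0 14-19 | P2 19-24 | P1 24-30 |
Completion: P0=19  P1=30  P2=24  P3=6  P4=10  P5=14
Turnaround (C−A): P0=18  P1=27  P2=20  P3=2  P4=5  P5=9
Response(P1) = first start − arrival = 24 − 3 = 21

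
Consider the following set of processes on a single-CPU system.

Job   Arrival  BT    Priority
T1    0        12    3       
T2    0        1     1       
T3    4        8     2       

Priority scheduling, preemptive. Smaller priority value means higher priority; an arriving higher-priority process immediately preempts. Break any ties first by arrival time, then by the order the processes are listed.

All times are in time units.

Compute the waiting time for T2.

Schedule: | T2 0-1 | T1 1-4 | T3 4-12 | T1 12-21 |
Completion: T1=21  T2=1  T3=12
Turnaround (C−A): T1=21  T2=1  T3=8
Waiting(T2) = turnaround − burst = 1 − 1 = 0

0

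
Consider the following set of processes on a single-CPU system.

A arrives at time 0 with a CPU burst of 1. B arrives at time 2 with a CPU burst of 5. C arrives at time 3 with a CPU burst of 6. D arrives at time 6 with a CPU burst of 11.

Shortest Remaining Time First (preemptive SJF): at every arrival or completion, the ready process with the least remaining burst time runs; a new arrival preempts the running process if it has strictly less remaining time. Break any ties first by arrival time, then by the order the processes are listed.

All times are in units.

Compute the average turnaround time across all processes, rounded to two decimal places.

Schedule: | A 0-1 | idle 1-2 | B 2-7 | C 7-13 | D 13-24 |
Completion: A=1  B=7  C=13  D=24
Turnaround (C−A): A=1  B=5  C=10  D=18
Turnaround times: A=1, B=5, C=10, D=18
Average turnaround = (1+5+10+18) / 4 = 34/4 = 8.50

8.50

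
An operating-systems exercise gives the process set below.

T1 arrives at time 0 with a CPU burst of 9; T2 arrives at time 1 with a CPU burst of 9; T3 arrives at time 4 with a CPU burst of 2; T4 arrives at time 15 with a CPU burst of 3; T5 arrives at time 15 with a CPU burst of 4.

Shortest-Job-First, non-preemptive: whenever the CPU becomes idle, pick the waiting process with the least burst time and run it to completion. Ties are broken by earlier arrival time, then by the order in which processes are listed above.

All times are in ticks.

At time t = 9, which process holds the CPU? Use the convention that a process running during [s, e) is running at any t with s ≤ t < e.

Gantt: | T1 0-9 | T3 9-11 | T2 11-20 | T4 20-23 | T5 23-27 |
Completion: T1=9  T2=20  T3=11  T4=23  T5=27
Turnaround (C−A): T1=9  T2=19  T3=7  T4=8  T5=12

T3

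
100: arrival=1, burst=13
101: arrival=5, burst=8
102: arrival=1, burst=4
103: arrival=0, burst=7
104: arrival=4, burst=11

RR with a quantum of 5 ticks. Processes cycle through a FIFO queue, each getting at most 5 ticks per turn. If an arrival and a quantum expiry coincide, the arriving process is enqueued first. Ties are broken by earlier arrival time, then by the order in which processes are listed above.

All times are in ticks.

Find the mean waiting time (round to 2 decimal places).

22.00

Timeline: | 103 0-5 | 100 5-10 | 102 10-14 | 104 14-19 | 101 19-24 | 103 24-26 | 100 26-31 | 104 31-36 | 101 36-39 | 100 39-42 | 104 42-43 |
Completion: 100=42  101=39  102=14  103=26  104=43
Turnaround (C−A): 100=41  101=34  102=13  103=26  104=39
Waiting times: 100=28, 101=26, 102=9, 103=19, 104=28
Average waiting = (28+26+9+19+28) / 5 = 110/5 = 22.00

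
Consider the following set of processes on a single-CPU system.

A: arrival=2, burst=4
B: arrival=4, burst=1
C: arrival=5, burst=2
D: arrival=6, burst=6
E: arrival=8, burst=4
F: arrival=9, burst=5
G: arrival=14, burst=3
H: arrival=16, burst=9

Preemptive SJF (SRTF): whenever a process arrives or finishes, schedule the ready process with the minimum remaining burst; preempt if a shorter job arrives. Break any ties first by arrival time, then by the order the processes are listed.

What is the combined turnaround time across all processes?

71

Schedule: | idle 0-2 | A 2-4 | B 4-5 | A 5-7 | C 7-9 | E 9-13 | F 13-14 | G 14-17 | F 17-21 | D 21-27 | H 27-36 |
Completion: A=7  B=5  C=9  D=27  E=13  F=21  G=17  H=36
Turnaround (C−A): A=5  B=1  C=4  D=21  E=5  F=12  G=3  H=20
Turnaround = completion − arrival: A=5, B=1, C=4, D=21, E=5, F=12, G=3, H=20
Total turnaround = 5 + 1 + 4 + 21 + 5 + 12 + 3 + 20 = 71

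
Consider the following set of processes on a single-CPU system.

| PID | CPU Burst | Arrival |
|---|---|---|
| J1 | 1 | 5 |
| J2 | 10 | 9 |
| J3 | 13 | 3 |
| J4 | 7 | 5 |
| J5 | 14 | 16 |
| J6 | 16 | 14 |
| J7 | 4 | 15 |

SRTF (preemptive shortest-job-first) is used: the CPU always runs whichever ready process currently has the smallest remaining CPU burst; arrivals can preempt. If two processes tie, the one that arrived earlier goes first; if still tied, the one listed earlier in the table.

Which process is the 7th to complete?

Timeline: | idle 0-3 | J3 3-5 | J1 5-6 | J4 6-13 | J2 13-15 | J7 15-19 | J2 19-27 | J3 27-38 | J5 38-52 | J6 52-68 |
Completion: J1=6  J2=27  J3=38  J4=13  J5=52  J6=68  J7=19
Turnaround (C−A): J1=1  J2=18  J3=35  J4=8  J5=36  J6=54  J7=4
Finish order: J1 → J4 → J7 → J2 → J3 → J5 → J6

J6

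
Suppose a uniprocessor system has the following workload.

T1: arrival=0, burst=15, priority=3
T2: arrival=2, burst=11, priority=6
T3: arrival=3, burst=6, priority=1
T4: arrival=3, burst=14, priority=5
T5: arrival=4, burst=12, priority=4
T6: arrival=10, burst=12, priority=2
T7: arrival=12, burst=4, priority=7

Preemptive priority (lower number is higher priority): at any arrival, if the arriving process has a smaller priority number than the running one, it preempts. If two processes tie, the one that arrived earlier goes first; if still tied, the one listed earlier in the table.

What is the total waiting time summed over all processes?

204

Schedule: | T1 0-3 | T3 3-9 | T1 9-10 | T6 10-22 | T1 22-33 | T5 33-45 | T4 45-59 | T2 59-70 | T7 70-74 |
Completion: T1=33  T2=70  T3=9  T4=59  T5=45  T6=22  T7=74
Turnaround (C−A): T1=33  T2=68  T3=6  T4=56  T5=41  T6=12  T7=62
Waiting = turnaround − burst: T1=18, T2=57, T3=0, T4=42, T5=29, T6=0, T7=58
Total waiting = 18 + 57 + 0 + 42 + 29 + 0 + 58 = 204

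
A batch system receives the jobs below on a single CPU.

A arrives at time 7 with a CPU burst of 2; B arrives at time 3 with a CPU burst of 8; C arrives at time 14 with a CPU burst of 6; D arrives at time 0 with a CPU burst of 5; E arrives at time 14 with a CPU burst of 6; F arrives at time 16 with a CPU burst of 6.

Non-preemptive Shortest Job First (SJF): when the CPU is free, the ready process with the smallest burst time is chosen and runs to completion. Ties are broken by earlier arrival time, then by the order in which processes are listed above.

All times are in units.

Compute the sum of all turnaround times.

60

Schedule: | D 0-5 | B 5-13 | A 13-15 | C 15-21 | E 21-27 | F 27-33 |
Completion: A=15  B=13  C=21  D=5  E=27  F=33
Turnaround (C−A): A=8  B=10  C=7  D=5  E=13  F=17
Turnaround = completion − arrival: A=8, B=10, C=7, D=5, E=13, F=17
Total turnaround = 8 + 10 + 7 + 5 + 13 + 17 = 60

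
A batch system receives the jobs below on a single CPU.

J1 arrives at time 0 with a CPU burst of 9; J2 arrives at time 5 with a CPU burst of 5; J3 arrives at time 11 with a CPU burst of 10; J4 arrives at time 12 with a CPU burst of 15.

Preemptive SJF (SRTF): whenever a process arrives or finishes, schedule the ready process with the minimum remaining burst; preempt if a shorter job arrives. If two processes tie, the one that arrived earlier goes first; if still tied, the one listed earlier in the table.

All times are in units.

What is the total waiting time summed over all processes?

19

Schedule: | J1 0-9 | J2 9-14 | J3 14-24 | J4 24-39 |
Completion: J1=9  J2=14  J3=24  J4=39
Turnaround (C−A): J1=9  J2=9  J3=13  J4=27
Waiting = turnaround − burst: J1=0, J2=4, J3=3, J4=12
Total waiting = 0 + 4 + 3 + 12 = 19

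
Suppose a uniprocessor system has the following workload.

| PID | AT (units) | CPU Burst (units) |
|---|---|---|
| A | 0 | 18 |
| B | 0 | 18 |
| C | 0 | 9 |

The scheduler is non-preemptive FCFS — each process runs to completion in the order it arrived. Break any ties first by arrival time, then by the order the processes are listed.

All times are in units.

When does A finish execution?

Timeline: | A 0-18 | B 18-36 | C 36-45 |
Completion: A=18  B=36  C=45
Turnaround (C−A): A=18  B=36  C=45

18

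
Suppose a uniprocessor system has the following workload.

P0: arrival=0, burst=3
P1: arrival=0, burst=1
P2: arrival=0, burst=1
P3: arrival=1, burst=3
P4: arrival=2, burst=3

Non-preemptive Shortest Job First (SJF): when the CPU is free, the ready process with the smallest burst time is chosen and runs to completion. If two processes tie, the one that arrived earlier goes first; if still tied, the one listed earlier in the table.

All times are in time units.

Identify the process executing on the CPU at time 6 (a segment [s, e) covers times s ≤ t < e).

Timeline: | P1 0-1 | P2 1-2 | P0 2-5 | P3 5-8 | P4 8-11 |
Completion: P0=5  P1=1  P2=2  P3=8  P4=11

P3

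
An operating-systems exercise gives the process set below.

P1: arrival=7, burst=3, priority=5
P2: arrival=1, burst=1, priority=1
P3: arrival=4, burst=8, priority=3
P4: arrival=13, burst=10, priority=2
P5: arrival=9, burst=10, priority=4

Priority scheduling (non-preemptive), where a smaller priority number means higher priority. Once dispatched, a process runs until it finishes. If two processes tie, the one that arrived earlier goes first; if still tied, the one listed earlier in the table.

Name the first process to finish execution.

Timeline: | idle 0-1 | P2 1-2 | idle 2-4 | P3 4-12 | P5 12-22 | P4 22-32 | P1 32-35 |
Completion: P1=35  P2=2  P3=12  P4=32  P5=22
Turnaround (C−A): P1=28  P2=1  P3=8  P4=19  P5=13
Finish order: P2 → P3 → P5 → P4 → P1

P2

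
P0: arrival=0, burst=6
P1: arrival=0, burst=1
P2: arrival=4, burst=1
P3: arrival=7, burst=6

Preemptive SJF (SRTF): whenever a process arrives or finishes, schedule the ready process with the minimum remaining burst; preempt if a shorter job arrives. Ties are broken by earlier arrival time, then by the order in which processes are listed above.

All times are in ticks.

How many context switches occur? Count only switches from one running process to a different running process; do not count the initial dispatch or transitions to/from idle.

Schedule: | P1 0-1 | P0 1-4 | P2 4-5 | P0 5-8 | P3 8-14 |
Completion: P0=8  P1=1  P2=5  P3=14

4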